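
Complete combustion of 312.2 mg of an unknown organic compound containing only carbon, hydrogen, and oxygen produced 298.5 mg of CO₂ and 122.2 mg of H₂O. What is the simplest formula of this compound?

CH2O2

mol C = 0.2985 g CO₂ ÷ 44.009 g/mol = 0.0067827 mol
mol H = 2 × 0.1222 g H₂O ÷ 18.015 g/mol = 0.013566 mol
mass O = 0.3122 − (0.081467 + 0.013675) = 0.21706 g → mol O = 0.21706 ÷ 15.999 = 0.013567 mol
Divide by the smallest (0.0067827 mol): C 1.000, H 2.000, O 2.000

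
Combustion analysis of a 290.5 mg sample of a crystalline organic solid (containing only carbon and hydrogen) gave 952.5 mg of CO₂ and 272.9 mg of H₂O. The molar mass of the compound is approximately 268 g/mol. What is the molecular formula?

mol C = 0.9525 g CO₂ ÷ 44.009 g/mol = 0.021643 mol
mol H = 2 × 0.2729 g H₂O ÷ 18.015 g/mol = 0.030297 mol
Divide by the smallest (0.021643 mol): C 1.000, H 1.400
Multiplying each by 5 gives whole numbers: C 5.00, H 7.00
Empirical formula: C5H7
Empirical-formula mass = 67.11 g/mol; 268 ÷ 67.11 ≈ 4, so the molecular formula is C20H28.

C20H28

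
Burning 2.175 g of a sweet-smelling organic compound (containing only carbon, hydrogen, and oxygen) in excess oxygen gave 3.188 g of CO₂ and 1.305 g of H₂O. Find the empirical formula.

CH2O

mol C = 3.188 g CO₂ ÷ 44.009 g/mol = 0.072440 mol
mol H = 2 × 1.305 g H₂O ÷ 18.015 g/mol = 0.14488 mol
mass O = 2.175 − (0.87007 + 0.14604) = 1.1589 g → mol O = 1.1589 ÷ 15.999 = 0.072435 mol
Divide by the smallest (0.072435 mol): C 1.000, H 2.000, O 1.000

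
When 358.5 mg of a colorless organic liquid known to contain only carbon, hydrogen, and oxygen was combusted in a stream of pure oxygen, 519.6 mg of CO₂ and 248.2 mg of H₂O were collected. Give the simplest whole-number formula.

C3H7O3

mol C = 0.5196 g CO₂ ÷ 44.009 g/mol = 0.011807 mol
mol H = 2 × 0.2482 g H₂O ÷ 18.015 g/mol = 0.027555 mol
mass O = 0.3585 − (0.14181 + 0.027775) = 0.18891 g → mol O = 0.18891 ÷ 15.999 = 0.011808 mol
Divide by the smallest (0.011807 mol): C 1.000, H 2.334, O 1.000
Multiplying each by 3 gives whole numbers: C 3.00, H 7.00, O 3.00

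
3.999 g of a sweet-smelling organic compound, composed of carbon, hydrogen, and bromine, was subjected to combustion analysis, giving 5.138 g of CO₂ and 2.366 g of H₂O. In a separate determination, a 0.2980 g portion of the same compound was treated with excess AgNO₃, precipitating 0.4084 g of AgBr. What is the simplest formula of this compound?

C4H9Br

mol C = 5.138 g CO₂ ÷ 44.009 g/mol = 0.11675 mol
mol H = 2 × 2.366 g H₂O ÷ 18.015 g/mol = 0.26267 mol
From the AgBr data: mol Br per gram of compound = (0.4084 ÷ 187.772) ÷ 0.2980 = 0.0072986 mol/g, so in the 3.999 g combustion sample mol Br = 0.029187 mol
Divide by the smallest (0.029187 mol): C 4.000, H 9.000, Br 1.000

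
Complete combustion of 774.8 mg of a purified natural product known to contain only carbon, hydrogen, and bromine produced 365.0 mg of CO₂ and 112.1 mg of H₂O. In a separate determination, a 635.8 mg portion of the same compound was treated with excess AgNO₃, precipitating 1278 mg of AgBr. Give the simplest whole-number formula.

C2H3Br2

mol C = 0.3650 g CO₂ ÷ 44.009 g/mol = 0.0082938 mol
mol H = 2 × 0.1121 g H₂O ÷ 18.015 g/mol = 0.012445 mol
From the AgBr data: mol Br per gram of compound = (1.278 ÷ 187.772) ÷ 0.6358 = 0.010705 mol/g, so in the 0.7748 g combustion sample mol Br = 0.0082941 mol
Divide by the smallest (0.0082938 mol): C 1.000, H 1.501, Br 1.000
Multiplying each by 2 gives whole numbers: C 2.00, H 3.00, Br 2.00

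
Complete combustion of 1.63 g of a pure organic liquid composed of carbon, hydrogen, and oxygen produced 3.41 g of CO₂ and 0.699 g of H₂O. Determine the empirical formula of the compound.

mol C = 3.41 g CO₂ ÷ 44.009 g/mol = 0.07748 mol
mol H = 2 × 0.699 g H₂O ÷ 18.015 g/mol = 0.07760 mol
mass O = 1.63 − (0.9307 + 0.07822) = 0.6211 g → mol O = 0.6211 ÷ 15.999 = 0.03882 mol
Divide by the smallest (0.03882 mol): C 1.996, H 1.999, O 1.000

C2H2O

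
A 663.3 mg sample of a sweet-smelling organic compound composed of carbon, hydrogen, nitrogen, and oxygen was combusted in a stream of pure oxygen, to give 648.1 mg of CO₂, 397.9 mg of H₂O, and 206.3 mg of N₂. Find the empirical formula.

mol C = 0.6481 g CO₂ ÷ 44.009 g/mol = 0.014727 mol
mol H = 2 × 0.3979 g H₂O ÷ 18.015 g/mol = 0.044174 mol
mol N = 2 × 0.2063 g N₂ ÷ 28.014 g/mol = 0.014728 mol
mass O = 0.6633 − (0.17688 + 0.044528 + 0.20630) = 0.23559 g → mol O = 0.23559 ÷ 15.999 = 0.014725 mol
Divide by the smallest (0.014725 mol): C 1.000, H 3.000, N 1.000, O 1.000

CH3NO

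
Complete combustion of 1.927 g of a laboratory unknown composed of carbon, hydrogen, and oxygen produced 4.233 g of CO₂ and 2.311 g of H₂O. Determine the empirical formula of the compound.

C3H8O

mol C = 4.233 g CO₂ ÷ 44.009 g/mol = 0.096185 mol
mol H = 2 × 2.311 g H₂O ÷ 18.015 g/mol = 0.25656 mol
mass O = 1.927 − (1.1553 + 0.25862) = 0.51311 g → mol O = 0.51311 ÷ 15.999 = 0.032071 mol
Divide by the smallest (0.032071 mol): C 2.999, H 8.000, O 1.000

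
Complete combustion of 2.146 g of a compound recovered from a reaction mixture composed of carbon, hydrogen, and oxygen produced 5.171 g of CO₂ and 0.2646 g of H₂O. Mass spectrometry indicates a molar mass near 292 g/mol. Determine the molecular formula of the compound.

C16H4O6

mol C = 5.171 g CO₂ ÷ 44.009 g/mol = 0.11750 mol
mol H = 2 × 0.2646 g H₂O ÷ 18.015 g/mol = 0.029376 mol
mass O = 2.146 − (1.4113 + 0.029611) = 0.70511 g → mol O = 0.70511 ÷ 15.999 = 0.044072 mol
Divide by the smallest (0.029376 mol): C 4.000, H 1.000, O 1.500
Multiplying each by 2 gives whole numbers: C 8.00, H 2.00, O 3.00
Empirical formula: C8H2O3
Empirical-formula mass = 146.10 g/mol; 292 ÷ 146.10 ≈ 2, so the molecular formula is C16H4O6.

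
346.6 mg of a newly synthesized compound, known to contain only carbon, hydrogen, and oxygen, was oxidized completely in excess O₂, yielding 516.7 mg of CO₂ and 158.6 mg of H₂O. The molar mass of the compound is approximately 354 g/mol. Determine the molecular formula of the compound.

mol C = 0.5167 g CO₂ ÷ 44.009 g/mol = 0.011741 mol
mol H = 2 × 0.1586 g H₂O ÷ 18.015 g/mol = 0.017608 mol
mass O = 0.3466 − (0.14102 + 0.017748) = 0.18783 g → mol O = 0.18783 ÷ 15.999 = 0.011740 mol
Divide by the smallest (0.011740 mol): C 1.000, H 1.500, O 1.000
Multiplying each by 2 gives whole numbers: C 2.00, H 3.00, O 2.00
Empirical formula: C2H3O2
Empirical-formula mass = 59.04 g/mol; 354 ÷ 59.04 ≈ 6, so the molecular formula is C12H18O12.

C12H18O12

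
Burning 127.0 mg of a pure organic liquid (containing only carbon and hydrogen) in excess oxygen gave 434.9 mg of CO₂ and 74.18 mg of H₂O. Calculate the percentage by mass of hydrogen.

6.54%

mol C = 0.4349 g CO₂ ÷ 44.009 g/mol = 0.0098821 mol
mol H = 2 × 0.07418 g H₂O ÷ 18.015 g/mol = 0.0082354 mol
mass % H = 0.0083012 g ÷ 0.1270 g × 100%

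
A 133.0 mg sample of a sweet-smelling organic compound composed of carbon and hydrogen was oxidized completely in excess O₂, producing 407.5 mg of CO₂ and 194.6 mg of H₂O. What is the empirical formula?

mol C = 0.4075 g CO₂ ÷ 44.009 g/mol = 0.0092595 mol
mol H = 2 × 0.1946 g H₂O ÷ 18.015 g/mol = 0.021604 mol
Divide by the smallest (0.0092595 mol): C 1.000, H 2.333
Multiplying each by 3 gives whole numbers: C 3.00, H 7.00

C3H7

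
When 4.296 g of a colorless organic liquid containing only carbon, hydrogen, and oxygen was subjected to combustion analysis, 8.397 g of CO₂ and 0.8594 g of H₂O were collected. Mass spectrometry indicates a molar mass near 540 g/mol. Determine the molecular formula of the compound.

C24H12O15

mol C = 8.397 g CO₂ ÷ 44.009 g/mol = 0.19080 mol
mol H = 2 × 0.8594 g H₂O ÷ 18.015 g/mol = 0.095409 mol
mass O = 4.296 − (2.2917 + 0.096173) = 1.9081 g → mol O = 1.9081 ÷ 15.999 = 0.11926 mol
Divide by the smallest (0.095409 mol): C 2.000, H 1.000, O 1.250
Multiplying each by 4 gives whole numbers: C 8.00, H 4.00, O 5.00
Empirical formula: C8H4O5
Empirical-formula mass = 180.12 g/mol; 540 ÷ 180.12 ≈ 3, so the molecular formula is C24H12O15.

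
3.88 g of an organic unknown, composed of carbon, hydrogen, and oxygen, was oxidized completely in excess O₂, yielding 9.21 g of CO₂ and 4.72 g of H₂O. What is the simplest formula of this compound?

C4H10O

mol C = 9.21 g CO₂ ÷ 44.009 g/mol = 0.2093 mol
mol H = 2 × 4.72 g H₂O ÷ 18.015 g/mol = 0.5240 mol
mass O = 3.88 − (2.514 + 0.5282) = 0.8382 g → mol O = 0.8382 ÷ 15.999 = 0.05239 mol
Divide by the smallest (0.05239 mol): C 3.995, H 10.002, O 1.000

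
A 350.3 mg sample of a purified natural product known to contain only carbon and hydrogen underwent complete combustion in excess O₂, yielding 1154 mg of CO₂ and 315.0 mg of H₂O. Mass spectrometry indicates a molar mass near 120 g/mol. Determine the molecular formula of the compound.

C9H12

mol C = 1.154 g CO₂ ÷ 44.009 g/mol = 0.026222 mol
mol H = 2 × 0.3150 g H₂O ÷ 18.015 g/mol = 0.034971 mol
Divide by the smallest (0.026222 mol): C 1.000, H 1.334
Multiplying each by 3 gives whole numbers: C 3.00, H 4.00
Empirical formula: C3H4
Empirical-formula mass = 40.06 g/mol; 120 ÷ 40.06 ≈ 3, so the molecular formula is C9H12.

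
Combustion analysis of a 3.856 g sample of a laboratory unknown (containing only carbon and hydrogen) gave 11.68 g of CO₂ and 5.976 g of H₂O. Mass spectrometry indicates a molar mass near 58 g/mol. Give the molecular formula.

mol C = 11.68 g CO₂ ÷ 44.009 g/mol = 0.26540 mol
mol H = 2 × 5.976 g H₂O ÷ 18.015 g/mol = 0.66345 mol
Divide by the smallest (0.26540 mol): C 1.000, H 2.500
Multiplying each by 2 gives whole numbers: C 2.00, H 5.00
Empirical formula: C2H5
Empirical-formula mass = 29.06 g/mol; 58 ÷ 29.06 ≈ 2, so the molecular formula is C4H10.

C4H10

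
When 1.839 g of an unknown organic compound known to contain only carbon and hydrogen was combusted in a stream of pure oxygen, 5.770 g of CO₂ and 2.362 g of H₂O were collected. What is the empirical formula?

mol C = 5.770 g CO₂ ÷ 44.009 g/mol = 0.13111 mol
mol H = 2 × 2.362 g H₂O ÷ 18.015 g/mol = 0.26223 mol
Divide by the smallest (0.13111 mol): C 1.000, H 2.000

CH2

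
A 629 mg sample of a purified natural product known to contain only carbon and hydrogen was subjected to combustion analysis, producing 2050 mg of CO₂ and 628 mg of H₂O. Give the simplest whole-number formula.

mol C = 2.05 g CO₂ ÷ 44.009 g/mol = 0.04658 mol
mol H = 2 × 0.628 g H₂O ÷ 18.015 g/mol = 0.06972 mol
Divide by the smallest (0.04658 mol): C 1.000, H 1.497
Multiplying each by 2 gives whole numbers: C 2.00, H 2.99

C2H3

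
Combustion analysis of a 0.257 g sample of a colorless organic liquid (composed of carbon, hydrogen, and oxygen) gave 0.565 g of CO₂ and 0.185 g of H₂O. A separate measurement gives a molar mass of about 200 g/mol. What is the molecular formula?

C10H16O4

mol C = 0.565 g CO₂ ÷ 44.009 g/mol = 0.01284 mol
mol H = 2 × 0.185 g H₂O ÷ 18.015 g/mol = 0.02054 mol
mass O = 0.257 − (0.1542 + 0.02070) = 0.08210 g → mol O = 0.08210 ÷ 15.999 = 0.005131 mol
Divide by the smallest (0.005131 mol): C 2.502, H 4.003, O 1.000
Multiplying each by 2 gives whole numbers: C 5.00, H 8.01, O 2.00
Empirical formula: C5H8O2
Empirical-formula mass = 100.12 g/mol; 200 ÷ 100.12 ≈ 2, so the molecular formula is C10H16O4.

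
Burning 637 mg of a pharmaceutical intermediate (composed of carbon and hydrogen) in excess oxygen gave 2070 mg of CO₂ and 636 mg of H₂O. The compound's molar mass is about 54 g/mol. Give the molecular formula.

C4H6

mol C = 2.07 g CO₂ ÷ 44.009 g/mol = 0.04704 mol
mol H = 2 × 0.636 g H₂O ÷ 18.015 g/mol = 0.07061 mol
Divide by the smallest (0.04704 mol): C 1.000, H 1.501
Multiplying each by 2 gives whole numbers: C 2.00, H 3.00
Empirical formula: C2H3
Empirical-formula mass = 27.05 g/mol; 54 ÷ 27.05 ≈ 2, so the molecular formula is C4H6.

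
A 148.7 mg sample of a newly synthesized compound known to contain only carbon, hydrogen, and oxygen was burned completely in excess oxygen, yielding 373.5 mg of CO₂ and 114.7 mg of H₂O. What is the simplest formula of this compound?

C4H6O

mol C = 0.3735 g CO₂ ÷ 44.009 g/mol = 0.0084869 mol
mol H = 2 × 0.1147 g H₂O ÷ 18.015 g/mol = 0.012734 mol
mass O = 0.1487 − (0.10194 + 0.012836) = 0.033928 g → mol O = 0.033928 ÷ 15.999 = 0.0021206 mol
Divide by the smallest (0.0021206 mol): C 4.002, H 6.005, O 1.000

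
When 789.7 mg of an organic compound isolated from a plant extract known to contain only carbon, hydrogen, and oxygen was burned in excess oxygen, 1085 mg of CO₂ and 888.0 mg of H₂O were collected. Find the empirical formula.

mol C = 1.085 g CO₂ ÷ 44.009 g/mol = 0.024654 mol
mol H = 2 × 0.8880 g H₂O ÷ 18.015 g/mol = 0.098585 mol
mass O = 0.7897 − (0.29612 + 0.099373) = 0.39421 g → mol O = 0.39421 ÷ 15.999 = 0.024639 mol
Divide by the smallest (0.024639 mol): C 1.001, H 4.001, O 1.000

CH4O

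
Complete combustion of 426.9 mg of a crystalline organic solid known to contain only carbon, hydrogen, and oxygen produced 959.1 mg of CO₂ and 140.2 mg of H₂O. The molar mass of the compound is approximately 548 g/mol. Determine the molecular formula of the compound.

mol C = 0.9591 g CO₂ ÷ 44.009 g/mol = 0.021793 mol
mol H = 2 × 0.1402 g H₂O ÷ 18.015 g/mol = 0.015565 mol
mass O = 0.4269 − (0.26176 + 0.015689) = 0.14945 g → mol O = 0.14945 ÷ 15.999 = 0.0093413 mol
Divide by the smallest (0.0093413 mol): C 2.333, H 1.666, O 1.000
Multiplying each by 3 gives whole numbers: C 7.00, H 5.00, O 3.00
Empirical formula: C7H5O3
Empirical-formula mass = 137.11 g/mol; 548 ÷ 137.11 ≈ 4, so the molecular formula is C28H20O12.

C28H20O12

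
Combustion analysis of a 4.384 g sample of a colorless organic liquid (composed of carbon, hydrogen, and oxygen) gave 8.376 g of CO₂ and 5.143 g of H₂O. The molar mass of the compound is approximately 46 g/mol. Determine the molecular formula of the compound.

C2H6O

mol C = 8.376 g CO₂ ÷ 44.009 g/mol = 0.19032 mol
mol H = 2 × 5.143 g H₂O ÷ 18.015 g/mol = 0.57097 mol
mass O = 4.384 − (2.2860 + 0.57554) = 1.5225 g → mol O = 1.5225 ÷ 15.999 = 0.095161 mol
Divide by the smallest (0.095161 mol): C 2.000, H 6.000, O 1.000
Empirical formula: C2H6O
Empirical-formula mass = 46.07 g/mol; 46 ÷ 46.07 ≈ 1, so the molecular formula is C2H6O.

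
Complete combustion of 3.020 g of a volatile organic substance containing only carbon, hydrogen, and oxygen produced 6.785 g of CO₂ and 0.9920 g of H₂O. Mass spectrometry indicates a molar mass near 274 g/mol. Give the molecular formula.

C14H10O6

mol C = 6.785 g CO₂ ÷ 44.009 g/mol = 0.15417 mol
mol H = 2 × 0.9920 g H₂O ÷ 18.015 g/mol = 0.11013 mol
mass O = 3.020 − (1.8518 + 0.11101) = 1.0572 g → mol O = 1.0572 ÷ 15.999 = 0.066080 mol
Divide by the smallest (0.066080 mol): C 2.333, H 1.667, O 1.000
Multiplying each by 3 gives whole numbers: C 7.00, H 5.00, O 3.00
Empirical formula: C7H5O3
Empirical-formula mass = 137.11 g/mol; 274 ÷ 137.11 ≈ 2, so the molecular formula is C14H10O6.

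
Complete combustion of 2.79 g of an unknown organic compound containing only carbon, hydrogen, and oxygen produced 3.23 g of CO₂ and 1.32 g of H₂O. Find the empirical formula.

C2H4O3

mol C = 3.23 g CO₂ ÷ 44.009 g/mol = 0.07339 mol
mol H = 2 × 1.32 g H₂O ÷ 18.015 g/mol = 0.1465 mol
mass O = 2.79 − (0.8815 + 0.1477) = 1.761 g → mol O = 1.761 ÷ 15.999 = 0.1101 mol
Divide by the smallest (0.07339 mol): C 1.000, H 1.997, O 1.499
Multiplying each by 2 gives whole numbers: C 2.00, H 3.99, O 3.00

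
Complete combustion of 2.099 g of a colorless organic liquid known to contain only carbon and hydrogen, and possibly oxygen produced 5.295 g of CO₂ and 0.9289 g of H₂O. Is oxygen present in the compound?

yes

mol C = 5.295 g CO₂ ÷ 44.009 g/mol = 0.12032 mol
mol H = 2 × 0.9289 g H₂O ÷ 18.015 g/mol = 0.10313 mol
C and H account for only 1.5491 g of the 2.099 g sample; the remaining 0.54993 g must be oxygen.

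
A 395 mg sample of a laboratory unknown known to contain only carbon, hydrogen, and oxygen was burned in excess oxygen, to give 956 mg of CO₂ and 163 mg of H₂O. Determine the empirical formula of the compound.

C6H5O2

mol C = 0.956 g CO₂ ÷ 44.009 g/mol = 0.02172 mol
mol H = 2 × 0.163 g H₂O ÷ 18.015 g/mol = 0.01810 mol
mass O = 0.395 − (0.2609 + 0.01824) = 0.1158 g → mol O = 0.1158 ÷ 15.999 = 0.007241 mol
Divide by the smallest (0.007241 mol): C 3.000, H 2.499, O 1.000
Multiplying each by 2 gives whole numbers: C 6.00, H 5.00, O 2.00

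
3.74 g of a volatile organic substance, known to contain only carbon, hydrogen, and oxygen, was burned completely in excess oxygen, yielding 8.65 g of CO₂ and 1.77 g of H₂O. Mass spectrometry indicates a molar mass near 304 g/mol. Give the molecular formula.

C16H16O6

mol C = 8.65 g CO₂ ÷ 44.009 g/mol = 0.1966 mol
mol H = 2 × 1.77 g H₂O ÷ 18.015 g/mol = 0.1965 mol
mass O = 3.74 − (2.361 + 0.1981) = 1.181 g → mol O = 1.181 ÷ 15.999 = 0.07383 mol
Divide by the smallest (0.07383 mol): C 2.662, H 2.662, O 1.000
Multiplying each by 3 gives whole numbers: C 7.99, H 7.99, O 3.00
Empirical formula: C8H8O3
Empirical-formula mass = 152.15 g/mol; 304 ÷ 152.15 ≈ 2, so the molecular formula is C16H16O6.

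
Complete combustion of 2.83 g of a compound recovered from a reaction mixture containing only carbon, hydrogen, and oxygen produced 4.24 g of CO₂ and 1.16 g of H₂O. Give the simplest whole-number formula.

mol C = 4.24 g CO₂ ÷ 44.009 g/mol = 0.09634 mol
mol H = 2 × 1.16 g H₂O ÷ 18.015 g/mol = 0.1288 mol
mass O = 2.83 − (1.157 + 0.1298) = 1.543 g → mol O = 1.543 ÷ 15.999 = 0.09644 mol
Divide by the smallest (0.09634 mol): C 1.000, H 1.337, O 1.001
Multiplying each by 3 gives whole numbers: C 3.00, H 4.01, O 3.00

C3H4O3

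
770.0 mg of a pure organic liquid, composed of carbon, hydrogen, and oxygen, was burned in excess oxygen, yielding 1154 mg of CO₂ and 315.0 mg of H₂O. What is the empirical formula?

mol C = 1.154 g CO₂ ÷ 44.009 g/mol = 0.026222 mol
mol H = 2 × 0.3150 g H₂O ÷ 18.015 g/mol = 0.034971 mol
mass O = 0.7700 − (0.31495 + 0.035251) = 0.41980 g → mol O = 0.41980 ÷ 15.999 = 0.026239 mol
Divide by the smallest (0.026222 mol): C 1.000, H 1.334, O 1.001
Multiplying each by 3 gives whole numbers: C 3.00, H 4.00, O 3.00

C3H4O3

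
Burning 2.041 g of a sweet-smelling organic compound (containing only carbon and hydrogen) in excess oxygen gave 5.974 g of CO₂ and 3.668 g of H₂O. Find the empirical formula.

mol C = 5.974 g CO₂ ÷ 44.009 g/mol = 0.13574 mol
mol H = 2 × 3.668 g H₂O ÷ 18.015 g/mol = 0.40722 mol
Divide by the smallest (0.13574 mol): C 1.000, H 3.000

CH3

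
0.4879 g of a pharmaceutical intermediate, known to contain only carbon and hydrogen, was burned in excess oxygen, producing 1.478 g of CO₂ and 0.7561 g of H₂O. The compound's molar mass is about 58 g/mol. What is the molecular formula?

C4H10

mol C = 1.478 g CO₂ ÷ 44.009 g/mol = 0.033584 mol
mol H = 2 × 0.7561 g H₂O ÷ 18.015 g/mol = 0.083941 mol
Divide by the smallest (0.033584 mol): C 1.000, H 2.499
Multiplying each by 2 gives whole numbers: C 2.00, H 5.00
Empirical formula: C2H5
Empirical-formula mass = 29.06 g/mol; 58 ÷ 29.06 ≈ 2, so the molecular formula is C4H10.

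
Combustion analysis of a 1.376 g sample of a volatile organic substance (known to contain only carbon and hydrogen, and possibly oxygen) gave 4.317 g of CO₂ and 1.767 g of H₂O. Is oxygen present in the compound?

no

mol C = 4.317 g CO₂ ÷ 44.009 g/mol = 0.098094 mol
mol H = 2 × 1.767 g H₂O ÷ 18.015 g/mol = 0.19617 mol
C and H together account for 1.3759 g — essentially the entire 1.376 g sample — so the compound contains no oxygen.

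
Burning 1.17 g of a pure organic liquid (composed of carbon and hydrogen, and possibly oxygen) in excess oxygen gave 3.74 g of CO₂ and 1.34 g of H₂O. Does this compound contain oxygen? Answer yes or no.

no

mol C = 3.74 g CO₂ ÷ 44.009 g/mol = 0.08498 mol
mol H = 2 × 1.34 g H₂O ÷ 18.015 g/mol = 0.1488 mol
C and H together account for 1.171 g — essentially the entire 1.17 g sample — so the compound contains no oxygen.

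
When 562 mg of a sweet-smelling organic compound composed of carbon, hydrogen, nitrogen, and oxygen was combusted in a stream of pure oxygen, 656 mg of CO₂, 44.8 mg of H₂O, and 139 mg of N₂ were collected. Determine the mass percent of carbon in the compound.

mol C = 0.656 g CO₂ ÷ 44.009 g/mol = 0.01491 mol
mol H = 2 × 0.0448 g H₂O ÷ 18.015 g/mol = 0.004974 mol
mol N = 2 × 0.139 g N₂ ÷ 28.014 g/mol = 0.009924 mol
mass O = 0.562 − (0.1790 + 0.005013 + 0.1390) = 0.2390 g → mol O = 0.2390 ÷ 15.999 = 0.01494 mol
mass % C = 0.1790 g ÷ 0.562 g × 100%

31.9%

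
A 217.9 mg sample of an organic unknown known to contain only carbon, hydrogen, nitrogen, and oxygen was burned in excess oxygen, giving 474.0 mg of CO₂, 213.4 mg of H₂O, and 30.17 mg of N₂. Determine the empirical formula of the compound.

mol C = 0.4740 g CO₂ ÷ 44.009 g/mol = 0.010771 mol
mol H = 2 × 0.2134 g H₂O ÷ 18.015 g/mol = 0.023691 mol
mol N = 2 × 0.03017 g N₂ ÷ 28.014 g/mol = 0.0021539 mol
mass O = 0.2179 − (0.12936 + 0.023881 + 0.030170) = 0.034484 g → mol O = 0.034484 ÷ 15.999 = 0.0021554 mol
Divide by the smallest (0.0021539 mol): C 5.000, H 10.999, N 1.000, O 1.001

C5H11NO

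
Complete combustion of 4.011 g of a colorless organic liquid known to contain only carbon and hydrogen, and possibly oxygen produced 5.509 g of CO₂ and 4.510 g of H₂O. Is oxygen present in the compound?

yes

mol C = 5.509 g CO₂ ÷ 44.009 g/mol = 0.12518 mol
mol H = 2 × 4.510 g H₂O ÷ 18.015 g/mol = 0.50069 mol
C and H account for only 2.0082 g of the 4.011 g sample; the remaining 2.0028 g must be oxygen.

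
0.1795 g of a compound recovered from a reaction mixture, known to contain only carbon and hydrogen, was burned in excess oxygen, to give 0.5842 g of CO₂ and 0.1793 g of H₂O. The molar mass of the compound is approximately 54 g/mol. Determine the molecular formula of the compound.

C4H6

mol C = 0.5842 g CO₂ ÷ 44.009 g/mol = 0.013275 mol
mol H = 2 × 0.1793 g H₂O ÷ 18.015 g/mol = 0.019906 mol
Divide by the smallest (0.013275 mol): C 1.000, H 1.500
Multiplying each by 2 gives whole numbers: C 2.00, H 3.00
Empirical formula: C2H3
Empirical-formula mass = 27.05 g/mol; 54 ÷ 27.05 ≈ 2, so the molecular formula is C4H6.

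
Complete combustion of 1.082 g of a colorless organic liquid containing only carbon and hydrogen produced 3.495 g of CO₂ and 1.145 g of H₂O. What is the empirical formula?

mol C = 3.495 g CO₂ ÷ 44.009 g/mol = 0.079416 mol
mol H = 2 × 1.145 g H₂O ÷ 18.015 g/mol = 0.12712 mol
Divide by the smallest (0.079416 mol): C 1.000, H 1.601
Multiplying each by 5 gives whole numbers: C 5.00, H 8.00

C5H8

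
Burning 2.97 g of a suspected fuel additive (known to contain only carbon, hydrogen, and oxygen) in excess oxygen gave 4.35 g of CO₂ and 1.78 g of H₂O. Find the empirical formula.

CH2O

mol C = 4.35 g CO₂ ÷ 44.009 g/mol = 0.09884 mol
mol H = 2 × 1.78 g H₂O ÷ 18.015 g/mol = 0.1976 mol
mass O = 2.97 − (1.187 + 0.1992) = 1.584 g → mol O = 1.584 ÷ 15.999 = 0.09898 mol
Divide by the smallest (0.09884 mol): C 1.000, H 1.999, O 1.001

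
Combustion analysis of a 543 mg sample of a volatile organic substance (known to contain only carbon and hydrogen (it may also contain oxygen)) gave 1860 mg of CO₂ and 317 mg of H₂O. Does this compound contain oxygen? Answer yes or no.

no

mol C = 1.86 g CO₂ ÷ 44.009 g/mol = 0.04226 mol
mol H = 2 × 0.317 g H₂O ÷ 18.015 g/mol = 0.03519 mol
C and H together account for 0.5431 g — essentially the entire 0.543 g sample — so the compound contains no oxygen.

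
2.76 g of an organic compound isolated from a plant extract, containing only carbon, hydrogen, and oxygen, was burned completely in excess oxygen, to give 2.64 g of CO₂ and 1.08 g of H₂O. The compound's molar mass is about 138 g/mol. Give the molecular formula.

C3H6O6

mol C = 2.64 g CO₂ ÷ 44.009 g/mol = 0.05999 mol
mol H = 2 × 1.08 g H₂O ÷ 18.015 g/mol = 0.1199 mol
mass O = 2.76 − (0.7205 + 0.1209) = 1.919 g → mol O = 1.919 ÷ 15.999 = 0.1199 mol
Divide by the smallest (0.05999 mol): C 1.000, H 1.999, O 1.999
Empirical formula: CH2O2
Empirical-formula mass = 46.02 g/mol; 138 ÷ 46.02 ≈ 3, so the molecular formula is C3H6O6.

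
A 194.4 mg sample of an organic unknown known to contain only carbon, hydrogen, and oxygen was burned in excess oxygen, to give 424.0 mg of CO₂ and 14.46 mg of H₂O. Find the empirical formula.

C6HO3

mol C = 0.4240 g CO₂ ÷ 44.009 g/mol = 0.0096344 mol
mol H = 2 × 0.01446 g H₂O ÷ 18.015 g/mol = 0.0016053 mol
mass O = 0.1944 − (0.11572 + 0.0016182) = 0.077063 g → mol O = 0.077063 ÷ 15.999 = 0.0048167 mol
Divide by the smallest (0.0016053 mol): C 6.002, H 1.000, O 3.000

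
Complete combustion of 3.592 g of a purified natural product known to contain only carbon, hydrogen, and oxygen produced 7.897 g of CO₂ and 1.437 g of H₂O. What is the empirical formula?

mol C = 7.897 g CO₂ ÷ 44.009 g/mol = 0.17944 mol
mol H = 2 × 1.437 g H₂O ÷ 18.015 g/mol = 0.15953 mol
mass O = 3.592 − (2.1553 + 0.16081) = 1.2759 g → mol O = 1.2759 ÷ 15.999 = 0.079751 mol
Divide by the smallest (0.079751 mol): C 2.250, H 2.000, O 1.000
Multiplying each by 4 gives whole numbers: C 9.00, H 8.00, O 4.00

C9H8O4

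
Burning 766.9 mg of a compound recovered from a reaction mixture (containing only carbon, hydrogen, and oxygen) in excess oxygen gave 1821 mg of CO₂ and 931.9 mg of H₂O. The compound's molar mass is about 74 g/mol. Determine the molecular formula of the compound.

mol C = 1.821 g CO₂ ÷ 44.009 g/mol = 0.041378 mol
mol H = 2 × 0.9319 g H₂O ÷ 18.015 g/mol = 0.10346 mol
mass O = 0.7669 − (0.49699 + 0.10429) = 0.16562 g → mol O = 0.16562 ÷ 15.999 = 0.010352 mol
Divide by the smallest (0.010352 mol): C 3.997, H 9.994, O 1.000
Empirical formula: C4H10O
Empirical-formula mass = 74.12 g/mol; 74 ÷ 74.12 ≈ 1, so the molecular formula is C4H10O.

C4H10O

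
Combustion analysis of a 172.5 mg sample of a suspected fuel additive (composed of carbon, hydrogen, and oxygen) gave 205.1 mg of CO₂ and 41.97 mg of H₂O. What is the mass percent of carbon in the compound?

32.45%

mol C = 0.2051 g CO₂ ÷ 44.009 g/mol = 0.0046604 mol
mol H = 2 × 0.04197 g H₂O ÷ 18.015 g/mol = 0.0046595 mol
mass O = 0.1725 − (0.055976 + 0.0046967) = 0.11183 g → mol O = 0.11183 ÷ 15.999 = 0.0069896 mol
mass % C = 0.055976 g ÷ 0.1725 g × 100%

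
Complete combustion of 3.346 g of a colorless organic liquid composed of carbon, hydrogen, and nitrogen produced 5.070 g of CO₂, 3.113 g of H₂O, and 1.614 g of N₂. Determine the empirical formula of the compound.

CH3N

mol C = 5.070 g CO₂ ÷ 44.009 g/mol = 0.11520 mol
mol H = 2 × 3.113 g H₂O ÷ 18.015 g/mol = 0.34560 mol
mol N = 2 × 1.614 g N₂ ÷ 28.014 g/mol = 0.11523 mol
Divide by the smallest (0.11520 mol): C 1.000, H 3.000, N 1.000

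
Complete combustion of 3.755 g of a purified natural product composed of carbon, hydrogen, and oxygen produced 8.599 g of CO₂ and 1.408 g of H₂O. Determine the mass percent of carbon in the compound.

mol C = 8.599 g CO₂ ÷ 44.009 g/mol = 0.19539 mol
mol H = 2 × 1.408 g H₂O ÷ 18.015 g/mol = 0.15631 mol
mass O = 3.755 − (2.3469 + 0.15756) = 1.2506 g → mol O = 1.2506 ÷ 15.999 = 0.078166 mol
mass % C = 2.3469 g ÷ 3.755 g × 100%

62.50%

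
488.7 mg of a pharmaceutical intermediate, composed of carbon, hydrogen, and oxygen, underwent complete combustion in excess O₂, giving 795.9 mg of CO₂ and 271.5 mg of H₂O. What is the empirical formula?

mol C = 0.7959 g CO₂ ÷ 44.009 g/mol = 0.018085 mol
mol H = 2 × 0.2715 g H₂O ÷ 18.015 g/mol = 0.030142 mol
mass O = 0.4887 − (0.21722 + 0.030383) = 0.24110 g → mol O = 0.24110 ÷ 15.999 = 0.015070 mol
Divide by the smallest (0.015070 mol): C 1.200, H 2.000, O 1.000
Multiplying each by 5 gives whole numbers: C 6.00, H 10.00, O 5.00

C6H10O5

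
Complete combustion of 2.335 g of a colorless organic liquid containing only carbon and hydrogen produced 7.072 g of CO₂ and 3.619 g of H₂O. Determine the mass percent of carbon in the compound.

mol C = 7.072 g CO₂ ÷ 44.009 g/mol = 0.16069 mol
mol H = 2 × 3.619 g H₂O ÷ 18.015 g/mol = 0.40178 mol
mass % C = 1.9301 g ÷ 2.335 g × 100%

82.66%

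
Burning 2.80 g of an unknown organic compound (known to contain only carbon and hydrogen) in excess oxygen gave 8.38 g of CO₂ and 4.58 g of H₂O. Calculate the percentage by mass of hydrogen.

mol C = 8.38 g CO₂ ÷ 44.009 g/mol = 0.1904 mol
mol H = 2 × 4.58 g H₂O ÷ 18.015 g/mol = 0.5085 mol
mass % H = 0.5125 g ÷ 2.80 g × 100%

18.3%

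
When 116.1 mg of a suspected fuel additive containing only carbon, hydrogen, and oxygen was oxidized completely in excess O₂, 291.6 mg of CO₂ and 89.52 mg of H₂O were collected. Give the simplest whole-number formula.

C4H6O

mol C = 0.2916 g CO₂ ÷ 44.009 g/mol = 0.0066259 mol
mol H = 2 × 0.08952 g H₂O ÷ 18.015 g/mol = 0.0099384 mol
mass O = 0.1161 − (0.079584 + 0.010018) = 0.026498 g → mol O = 0.026498 ÷ 15.999 = 0.0016562 mol
Divide by the smallest (0.0016562 mol): C 4.001, H 6.001, O 1.000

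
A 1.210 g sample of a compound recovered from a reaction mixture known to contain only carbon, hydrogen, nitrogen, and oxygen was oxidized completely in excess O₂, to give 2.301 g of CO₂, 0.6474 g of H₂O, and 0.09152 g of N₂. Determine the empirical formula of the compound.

C8H11NO4

mol C = 2.301 g CO₂ ÷ 44.009 g/mol = 0.052285 mol
mol H = 2 × 0.6474 g H₂O ÷ 18.015 g/mol = 0.071873 mol
mol N = 2 × 0.09152 g N₂ ÷ 28.014 g/mol = 0.0065339 mol
mass O = 1.210 − (0.62799 + 0.072448 + 0.091520) = 0.41804 g → mol O = 0.41804 ÷ 15.999 = 0.026129 mol
Divide by the smallest (0.0065339 mol): C 8.002, H 11.000, N 1.000, O 3.999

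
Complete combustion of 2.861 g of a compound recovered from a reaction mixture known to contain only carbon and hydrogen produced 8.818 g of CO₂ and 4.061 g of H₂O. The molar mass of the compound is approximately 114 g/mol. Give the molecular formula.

C8H18

mol C = 8.818 g CO₂ ÷ 44.009 g/mol = 0.20037 mol
mol H = 2 × 4.061 g H₂O ÷ 18.015 g/mol = 0.45085 mol
Divide by the smallest (0.20037 mol): C 1.000, H 2.250
Multiplying each by 4 gives whole numbers: C 4.00, H 9.00
Empirical formula: C4H9
Empirical-formula mass = 57.12 g/mol; 114 ÷ 57.12 ≈ 2, so the molecular formula is C8H18.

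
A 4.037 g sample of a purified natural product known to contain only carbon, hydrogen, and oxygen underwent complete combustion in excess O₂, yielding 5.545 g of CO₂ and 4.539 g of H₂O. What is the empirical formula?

mol C = 5.545 g CO₂ ÷ 44.009 g/mol = 0.12600 mol
mol H = 2 × 4.539 g H₂O ÷ 18.015 g/mol = 0.50391 mol
mass O = 4.037 − (1.5133 + 0.50794) = 2.0157 g → mol O = 2.0157 ÷ 15.999 = 0.12599 mol
Divide by the smallest (0.12599 mol): C 1.000, H 4.000, O 1.000

CH4O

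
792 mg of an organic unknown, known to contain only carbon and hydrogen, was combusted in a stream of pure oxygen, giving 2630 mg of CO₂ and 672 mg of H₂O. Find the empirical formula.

C4H5

mol C = 2.63 g CO₂ ÷ 44.009 g/mol = 0.05976 mol
mol H = 2 × 0.672 g H₂O ÷ 18.015 g/mol = 0.07460 mol
Divide by the smallest (0.05976 mol): C 1.000, H 1.248
Multiplying each by 4 gives whole numbers: C 4.00, H 4.99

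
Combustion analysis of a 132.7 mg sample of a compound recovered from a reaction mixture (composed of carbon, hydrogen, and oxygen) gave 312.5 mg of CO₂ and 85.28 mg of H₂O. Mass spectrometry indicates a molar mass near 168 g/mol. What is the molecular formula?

C9H12O3

mol C = 0.3125 g CO₂ ÷ 44.009 g/mol = 0.0071008 mol
mol H = 2 × 0.08528 g H₂O ÷ 18.015 g/mol = 0.0094677 mol
mass O = 0.1327 − (0.085288 + 0.0095434) = 0.037869 g → mol O = 0.037869 ÷ 15.999 = 0.0023669 mol
Divide by the smallest (0.0023669 mol): C 3.000, H 4.000, O 1.000
Empirical formula: C3H4O
Empirical-formula mass = 56.06 g/mol; 168 ÷ 56.06 ≈ 3, so the molecular formula is C9H12O3.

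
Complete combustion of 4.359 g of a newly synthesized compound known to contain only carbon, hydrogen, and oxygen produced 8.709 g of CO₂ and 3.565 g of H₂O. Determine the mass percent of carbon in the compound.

mol C = 8.709 g CO₂ ÷ 44.009 g/mol = 0.19789 mol
mol H = 2 × 3.565 g H₂O ÷ 18.015 g/mol = 0.39578 mol
mass O = 4.359 − (2.3769 + 0.39895) = 1.5832 g → mol O = 1.5832 ÷ 15.999 = 0.098955 mol
mass % C = 2.3769 g ÷ 4.359 g × 100%

54.53%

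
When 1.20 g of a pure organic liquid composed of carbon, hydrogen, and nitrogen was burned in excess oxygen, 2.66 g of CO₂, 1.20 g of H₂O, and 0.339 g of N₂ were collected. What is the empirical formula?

mol C = 2.66 g CO₂ ÷ 44.009 g/mol = 0.06044 mol
mol H = 2 × 1.20 g H₂O ÷ 18.015 g/mol = 0.1332 mol
mol N = 2 × 0.339 g N₂ ÷ 28.014 g/mol = 0.02420 mol
Divide by the smallest (0.02420 mol): C 2.497, H 5.505, N 1.000
Multiplying each by 2 gives whole numbers: C 4.99, H 11.01, N 2.00

C5H11N2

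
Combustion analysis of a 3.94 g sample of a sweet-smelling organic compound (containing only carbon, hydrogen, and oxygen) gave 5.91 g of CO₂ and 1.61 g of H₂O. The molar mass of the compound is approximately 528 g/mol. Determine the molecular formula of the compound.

mol C = 5.91 g CO₂ ÷ 44.009 g/mol = 0.1343 mol
mol H = 2 × 1.61 g H₂O ÷ 18.015 g/mol = 0.1787 mol
mass O = 3.94 − (1.613 + 0.1802) = 2.147 g → mol O = 2.147 ÷ 15.999 = 0.1342 mol
Divide by the smallest (0.1342 mol): C 1.001, H 1.332, O 1.000
Multiplying each by 3 gives whole numbers: C 3.00, H 4.00, O 3.00
Empirical formula: C3H4O3
Empirical-formula mass = 88.06 g/mol; 528 ÷ 88.06 ≈ 6, so the molecular formula is C18H24O18.

C18H24O18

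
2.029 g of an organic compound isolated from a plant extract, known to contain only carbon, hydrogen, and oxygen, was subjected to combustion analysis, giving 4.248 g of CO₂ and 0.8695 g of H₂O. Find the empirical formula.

mol C = 4.248 g CO₂ ÷ 44.009 g/mol = 0.096526 mol
mol H = 2 × 0.8695 g H₂O ÷ 18.015 g/mol = 0.096531 mol
mass O = 2.029 − (1.1594 + 0.097303) = 0.77233 g → mol O = 0.77233 ÷ 15.999 = 0.048273 mol
Divide by the smallest (0.048273 mol): C 2.000, H 2.000, O 1.000

C2H2O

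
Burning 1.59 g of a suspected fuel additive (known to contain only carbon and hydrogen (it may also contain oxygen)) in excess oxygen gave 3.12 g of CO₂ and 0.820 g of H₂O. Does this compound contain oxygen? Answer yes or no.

yes

mol C = 3.12 g CO₂ ÷ 44.009 g/mol = 0.07089 mol
mol H = 2 × 0.820 g H₂O ÷ 18.015 g/mol = 0.09104 mol
C and H account for only 0.9433 g of the 1.59 g sample; the remaining 0.6467 g must be oxygen.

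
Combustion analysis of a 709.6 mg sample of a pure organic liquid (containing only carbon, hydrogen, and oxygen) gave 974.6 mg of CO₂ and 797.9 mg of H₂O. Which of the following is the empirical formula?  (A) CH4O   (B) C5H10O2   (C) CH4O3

(A) CH4O

mol C = 0.9746 g CO₂ ÷ 44.009 g/mol = 0.022145 mol
mol H = 2 × 0.7979 g H₂O ÷ 18.015 g/mol = 0.088582 mol
mass O = 0.7096 − (0.26599 + 0.089290) = 0.35432 g → mol O = 0.35432 ÷ 15.999 = 0.022146 mol
Divide by the smallest (0.022145 mol): C 1.000, H 4.000, O 1.000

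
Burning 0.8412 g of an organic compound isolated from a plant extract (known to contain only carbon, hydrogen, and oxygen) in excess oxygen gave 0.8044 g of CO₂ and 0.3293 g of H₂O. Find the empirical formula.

mol C = 0.8044 g CO₂ ÷ 44.009 g/mol = 0.018278 mol
mol H = 2 × 0.3293 g H₂O ÷ 18.015 g/mol = 0.036558 mol
mass O = 0.8412 − (0.21954 + 0.036851) = 0.58481 g → mol O = 0.58481 ÷ 15.999 = 0.036553 mol
Divide by the smallest (0.018278 mol): C 1.000, H 2.000, O 2.000

CH2O2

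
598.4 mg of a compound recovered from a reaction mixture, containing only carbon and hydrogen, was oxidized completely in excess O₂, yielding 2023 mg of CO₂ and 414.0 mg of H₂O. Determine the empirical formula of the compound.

CH

mol C = 2.023 g CO₂ ÷ 44.009 g/mol = 0.045968 mol
mol H = 2 × 0.4140 g H₂O ÷ 18.015 g/mol = 0.045962 mol
Divide by the smallest (0.045962 mol): C 1.000, H 1.000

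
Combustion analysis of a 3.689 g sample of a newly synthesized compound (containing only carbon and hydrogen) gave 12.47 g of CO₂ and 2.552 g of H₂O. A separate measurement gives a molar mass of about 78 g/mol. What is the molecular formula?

mol C = 12.47 g CO₂ ÷ 44.009 g/mol = 0.28335 mol
mol H = 2 × 2.552 g H₂O ÷ 18.015 g/mol = 0.28332 mol
Divide by the smallest (0.28332 mol): C 1.000, H 1.000
Empirical formula: CH
Empirical-formula mass = 13.02 g/mol; 78 ÷ 13.02 ≈ 6, so the molecular formula is C6H6.

C6H6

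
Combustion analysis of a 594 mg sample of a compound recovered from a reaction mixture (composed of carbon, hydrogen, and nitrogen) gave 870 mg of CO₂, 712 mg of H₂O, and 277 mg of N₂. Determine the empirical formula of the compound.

mol C = 0.870 g CO₂ ÷ 44.009 g/mol = 0.01977 mol
mol H = 2 × 0.712 g H₂O ÷ 18.015 g/mol = 0.07905 mol
mol N = 2 × 0.277 g N₂ ÷ 28.014 g/mol = 0.01978 mol
Divide by the smallest (0.01977 mol): C 1.000, H 3.999, N 1.000

CH4N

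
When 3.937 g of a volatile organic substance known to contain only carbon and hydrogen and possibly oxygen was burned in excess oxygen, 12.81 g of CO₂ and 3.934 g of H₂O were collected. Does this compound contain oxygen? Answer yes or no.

mol C = 12.81 g CO₂ ÷ 44.009 g/mol = 0.29108 mol
mol H = 2 × 3.934 g H₂O ÷ 18.015 g/mol = 0.43675 mol
C and H together account for 3.9364 g — essentially the entire 3.937 g sample — so the compound contains no oxygen.

no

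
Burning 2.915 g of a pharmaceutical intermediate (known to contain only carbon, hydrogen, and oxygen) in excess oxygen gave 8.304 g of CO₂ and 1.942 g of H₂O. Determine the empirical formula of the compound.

C7H8O

mol C = 8.304 g CO₂ ÷ 44.009 g/mol = 0.18869 mol
mol H = 2 × 1.942 g H₂O ÷ 18.015 g/mol = 0.21560 mol
mass O = 2.915 − (2.2663 + 0.21732) = 0.43134 g → mol O = 0.43134 ÷ 15.999 = 0.026960 mol
Divide by the smallest (0.026960 mol): C 6.999, H 7.997, O 1.000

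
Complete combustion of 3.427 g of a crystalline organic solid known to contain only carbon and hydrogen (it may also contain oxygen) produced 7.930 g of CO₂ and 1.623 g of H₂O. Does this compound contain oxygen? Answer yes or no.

mol C = 7.930 g CO₂ ÷ 44.009 g/mol = 0.18019 mol
mol H = 2 × 1.623 g H₂O ÷ 18.015 g/mol = 0.18018 mol
C and H account for only 2.3459 g of the 3.427 g sample; the remaining 1.0811 g must be oxygen.

yes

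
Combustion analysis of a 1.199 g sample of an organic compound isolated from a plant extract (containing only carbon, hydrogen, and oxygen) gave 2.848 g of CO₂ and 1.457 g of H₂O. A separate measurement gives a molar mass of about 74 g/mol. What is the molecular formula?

C4H10O

mol C = 2.848 g CO₂ ÷ 44.009 g/mol = 0.064714 mol
mol H = 2 × 1.457 g H₂O ÷ 18.015 g/mol = 0.16175 mol
mass O = 1.199 − (0.77728 + 0.16305) = 0.25867 g → mol O = 0.25867 ÷ 15.999 = 0.016168 mol
Divide by the smallest (0.016168 mol): C 4.003, H 10.005, O 1.000
Empirical formula: C4H10O
Empirical-formula mass = 74.12 g/mol; 74 ÷ 74.12 ≈ 1, so the molecular formula is C4H10O.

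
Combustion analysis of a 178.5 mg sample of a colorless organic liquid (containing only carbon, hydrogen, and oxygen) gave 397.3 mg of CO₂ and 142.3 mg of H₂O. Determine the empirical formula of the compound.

C8H14O3

mol C = 0.3973 g CO₂ ÷ 44.009 g/mol = 0.0090277 mol
mol H = 2 × 0.1423 g H₂O ÷ 18.015 g/mol = 0.015798 mol
mass O = 0.1785 − (0.10843 + 0.015924) = 0.054144 g → mol O = 0.054144 ÷ 15.999 = 0.0033842 mol
Divide by the smallest (0.0033842 mol): C 2.668, H 4.668, O 1.000
Multiplying each by 3 gives whole numbers: C 8.00, H 14.00, O 3.00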